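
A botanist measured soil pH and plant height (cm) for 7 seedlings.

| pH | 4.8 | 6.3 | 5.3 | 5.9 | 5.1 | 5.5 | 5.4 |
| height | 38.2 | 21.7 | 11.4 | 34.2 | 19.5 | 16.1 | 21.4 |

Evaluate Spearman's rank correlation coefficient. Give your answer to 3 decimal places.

Rank pH: 1, 7, 3, 6, 2, 5, 4
Rank height: 7, 5, 1, 6, 3, 2, 4
d = rank(pH) − rank(height): -6, 2, 2, 0, -1, 3, 0; Σd² = 54
ρ = 1 − 6Σd² / [n(n²−1)] = 1 − 6×54 / (7×48) = 1 − 324/336 ≈ 0.036

0.036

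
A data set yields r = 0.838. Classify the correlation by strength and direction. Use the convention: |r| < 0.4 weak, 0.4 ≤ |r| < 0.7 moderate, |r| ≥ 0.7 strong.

r = 0.838 > 0 so the relationship is positive.
|r| = 0.838, which falls in the strong range.

strong positive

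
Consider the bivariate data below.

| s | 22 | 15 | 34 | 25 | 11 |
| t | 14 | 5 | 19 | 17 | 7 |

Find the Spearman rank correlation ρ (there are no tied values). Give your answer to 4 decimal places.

Rank s: 3, 2, 5, 4, 1
Rank t: 3, 1, 5, 4, 2
d = rank(s) − rank(t): 0, 1, 0, 0, -1; Σd² = 2
ρ = 1 − 6Σd² / [n(n²−1)] = 1 − 6×2 / (5×24) = 1 − 12/120 ≈ 0.9000

0.9000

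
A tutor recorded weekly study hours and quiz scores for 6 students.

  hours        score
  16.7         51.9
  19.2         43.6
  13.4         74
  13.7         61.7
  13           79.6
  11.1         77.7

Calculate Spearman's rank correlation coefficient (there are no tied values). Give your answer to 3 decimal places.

Rank hours: 5, 6, 3, 4, 2, 1
Rank score: 2, 1, 4, 3, 6, 5
d = rank(hours) − rank(score): 3, 5, -1, 1, -4, -4; Σd² = 68
ρ = 1 − 6Σd² / [n(n²−1)] = 1 − 6×68 / (6×35) = 1 − 408/210 ≈ -0.943

-0.943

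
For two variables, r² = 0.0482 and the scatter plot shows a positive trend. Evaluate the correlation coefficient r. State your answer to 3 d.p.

|r| = √0.0482 = 0.220
The association is positive, so r = 0.220.

0.220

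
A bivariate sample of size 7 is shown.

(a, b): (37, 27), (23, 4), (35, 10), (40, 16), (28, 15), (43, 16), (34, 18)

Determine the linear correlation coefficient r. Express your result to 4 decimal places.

0.5709

n = 7, Σa = 240, Σb = 106, Σa² = 8512, Σb² = 1906, Σab = 3801
nΣab − ΣaΣb = 26607 − 25440 = 1167
nΣa² − (Σa)² = 59584 − 57600 = 1984; nΣb² − (Σb)² = 13342 − 11236 = 2106
r = 1167 / √(1984 × 2106) = 1167 / 2044.0900 ≈ 0.5709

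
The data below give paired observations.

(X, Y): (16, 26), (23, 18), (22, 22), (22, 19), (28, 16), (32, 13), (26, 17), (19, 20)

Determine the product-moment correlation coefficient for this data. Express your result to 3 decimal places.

n = 8, ΣX = 188, ΣY = 151, ΣX² = 4598, ΣY² = 2959, ΣXY = 3418
nΣXY − ΣXΣY = 27344 − 28388 = -1044
nΣX² − (ΣX)² = 36784 − 35344 = 1440; nΣY² − (ΣY)² = 23672 − 22801 = 871
r = -1044 / √(1440 × 871) = -1044 / 1119.9286 ≈ -0.932

-0.932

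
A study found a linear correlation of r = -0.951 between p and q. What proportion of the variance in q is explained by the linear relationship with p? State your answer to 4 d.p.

r² = (-0.951)² = 0.9044

0.9044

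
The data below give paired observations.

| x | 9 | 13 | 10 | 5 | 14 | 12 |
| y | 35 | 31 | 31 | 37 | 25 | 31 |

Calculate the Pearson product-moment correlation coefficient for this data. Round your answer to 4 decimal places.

n = 6, Σx = 63, Σy = 190, Σx² = 715, Σy² = 6102, Σxy = 1935
nΣxy − ΣxΣy = 11610 − 11970 = -360
nΣx² − (Σx)² = 4290 − 3969 = 321; nΣy² − (Σy)² = 36612 − 36100 = 512
r = -360 / √(321 × 512) = -360 / 405.4035 ≈ -0.8880

-0.8880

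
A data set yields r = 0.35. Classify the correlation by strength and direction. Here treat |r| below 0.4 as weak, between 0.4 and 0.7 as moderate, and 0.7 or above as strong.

weak positive

r = 0.35 > 0 so the relationship is positive.
|r| = 0.35, which falls in the weak range.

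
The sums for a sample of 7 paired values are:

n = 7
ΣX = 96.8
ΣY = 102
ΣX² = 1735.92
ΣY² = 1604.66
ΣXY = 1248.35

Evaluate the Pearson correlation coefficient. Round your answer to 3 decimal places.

-0.748

r = (nΣXY − ΣXΣY) / √[(nΣX² − (ΣX)²)(nΣY² − (ΣY)²)]
Numerator: 7×1248.35 − 96.8×102 = -1135.15
Denominator: √[(12151.44 − 9370.24)(11232.62 − 10404)] = √[2781.2 × 828.62] = 1518.0771
r = -1135.15 / 1518.0771 ≈ -0.748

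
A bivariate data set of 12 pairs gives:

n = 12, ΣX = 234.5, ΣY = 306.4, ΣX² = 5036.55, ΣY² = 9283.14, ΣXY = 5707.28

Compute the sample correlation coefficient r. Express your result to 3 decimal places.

r = (nΣXY − ΣXΣY) / √[(nΣX² − (ΣX)²)(nΣY² − (ΣY)²)]
Numerator: 12×5707.28 − 234.5×306.4 = -3363.44
Denominator: √[(60438.6 − 54990.25)(111397.68 − 93880.96)] = √[5448.35 × 17516.72] = 9769.1976
r = -3363.44 / 9769.1976 ≈ -0.344

-0.344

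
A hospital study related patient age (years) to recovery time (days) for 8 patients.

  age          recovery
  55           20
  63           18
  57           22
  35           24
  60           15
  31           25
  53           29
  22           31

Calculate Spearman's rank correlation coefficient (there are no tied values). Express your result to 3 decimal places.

-0.881

Rank age: 5, 8, 6, 3, 7, 2, 4, 1
Rank recovery: 3, 2, 4, 5, 1, 6, 7, 8
d = rank(age) − rank(recovery): 2, 6, 2, -2, 6, -4, -3, -7; Σd² = 158
ρ = 1 − 6Σd² / [n(n²−1)] = 1 − 6×158 / (8×63) = 1 − 948/504 ≈ -0.881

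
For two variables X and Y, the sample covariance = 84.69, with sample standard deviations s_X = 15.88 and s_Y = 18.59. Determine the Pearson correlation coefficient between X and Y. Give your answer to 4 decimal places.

0.2869

r = Cov(X,Y) / (s_X · s_Y) = 84.69 / (15.88 × 18.59)
  = 84.69 / 295.2092 ≈ 0.2869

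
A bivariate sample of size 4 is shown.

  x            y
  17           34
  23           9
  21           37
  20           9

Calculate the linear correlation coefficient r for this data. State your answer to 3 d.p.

-0.523

n = 4, Σx = 81, Σy = 89, Σx² = 1659, Σy² = 2687, Σxy = 1742
nΣxy − ΣxΣy = 6968 − 7209 = -241
nΣx² − (Σx)² = 6636 − 6561 = 75; nΣy² − (Σy)² = 10748 − 7921 = 2827
r = -241 / √(75 × 2827) = -241 / 460.4617 ≈ -0.523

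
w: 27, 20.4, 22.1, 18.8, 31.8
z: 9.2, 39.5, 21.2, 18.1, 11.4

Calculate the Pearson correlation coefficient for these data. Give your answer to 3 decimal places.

-0.634

n = 5, Σw = 120.1, Σz = 99.4, Σw² = 2998.25, Σz² = 2551.9, Σwz = 2225.52
nΣwz − ΣwΣz = 11127.6 − 11937.94 = -810.34
nΣw² − (Σw)² = 14991.25 − 14424.01 = 567.24; nΣz² − (Σz)² = 12759.5 − 9880.36 = 2879.14
r = -810.34 / √(567.24 × 2879.14) = -810.34 / 1277.9528 ≈ -0.634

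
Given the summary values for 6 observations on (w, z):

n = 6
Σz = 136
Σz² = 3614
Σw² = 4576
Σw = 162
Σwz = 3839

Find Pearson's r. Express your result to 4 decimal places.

0.5098

r = (nΣwz − ΣwΣz) / √[(nΣw² − (Σw)²)(nΣz² − (Σz)²)]
Numerator: 6×3839 − 162×136 = 1002
Denominator: √[(27456 − 26244)(21684 − 18496)] = √[1212 × 3188] = 1965.6694
r = 1002 / 1965.6694 ≈ 0.5098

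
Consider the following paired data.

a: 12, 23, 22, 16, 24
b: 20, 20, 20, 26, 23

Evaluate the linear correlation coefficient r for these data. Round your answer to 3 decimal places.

n = 5, Σa = 97, Σb = 109, Σa² = 1989, Σb² = 2405, Σab = 2108
nΣab − ΣaΣb = 10540 − 10573 = -33
nΣa² − (Σa)² = 9945 − 9409 = 536; nΣb² − (Σb)² = 12025 − 11881 = 144
r = -33 / √(536 × 144) = -33 / 277.8201 ≈ -0.119

-0.119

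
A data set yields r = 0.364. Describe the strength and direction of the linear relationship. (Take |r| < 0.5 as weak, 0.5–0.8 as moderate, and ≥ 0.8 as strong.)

weak positive

r = 0.364 > 0 so the relationship is positive.
|r| = 0.364, which falls in the weak range.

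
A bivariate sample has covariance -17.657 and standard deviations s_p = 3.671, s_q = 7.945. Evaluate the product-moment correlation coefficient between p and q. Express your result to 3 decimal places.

r = Cov(p,q) / (s_p · s_q) = -17.657 / (3.671 × 7.945)
  = -17.657 / 29.1661 ≈ -0.605

-0.605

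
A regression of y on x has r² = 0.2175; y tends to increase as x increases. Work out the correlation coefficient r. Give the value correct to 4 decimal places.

|r| = √0.2175 = 0.4664
The association is positive, so r = 0.4664.

0.4664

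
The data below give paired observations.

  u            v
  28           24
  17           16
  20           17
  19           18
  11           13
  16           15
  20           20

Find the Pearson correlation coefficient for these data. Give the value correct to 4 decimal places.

n = 7, Σu = 131, Σv = 123, Σu² = 2611, Σv² = 2239, Σuv = 2409
nΣuv − ΣuΣv = 16863 − 16113 = 750
nΣu² − (Σu)² = 18277 − 17161 = 1116; nΣv² − (Σv)² = 15673 − 15129 = 544
r = 750 / √(1116 × 544) = 750 / 779.1688 ≈ 0.9626

0.9626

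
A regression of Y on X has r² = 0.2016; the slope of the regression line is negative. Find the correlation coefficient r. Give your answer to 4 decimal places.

-0.4490

|r| = √0.2016 = 0.4490
The association is negative, so r = −0.4490.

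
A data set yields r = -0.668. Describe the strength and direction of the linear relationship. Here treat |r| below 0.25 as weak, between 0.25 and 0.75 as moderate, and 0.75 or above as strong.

moderate negative

r = -0.668 < 0 so the relationship is negative.
|r| = 0.668, which falls in the moderate range.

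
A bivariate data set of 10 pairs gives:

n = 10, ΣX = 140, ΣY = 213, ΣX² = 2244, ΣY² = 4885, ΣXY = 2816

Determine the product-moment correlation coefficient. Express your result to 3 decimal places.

r = (nΣXY − ΣXΣY) / √[(nΣX² − (ΣX)²)(nΣY² − (ΣY)²)]
Numerator: 10×2816 − 140×213 = -1660
Denominator: √[(22440 − 19600)(48850 − 45369)] = √[2840 × 3481] = 3144.2074
r = -1660 / 3144.2074 ≈ -0.528

-0.528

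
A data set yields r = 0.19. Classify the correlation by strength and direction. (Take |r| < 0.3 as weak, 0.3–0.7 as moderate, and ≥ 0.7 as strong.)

weak positive

r = 0.19 > 0 so the relationship is positive.
|r| = 0.19, which falls in the weak range.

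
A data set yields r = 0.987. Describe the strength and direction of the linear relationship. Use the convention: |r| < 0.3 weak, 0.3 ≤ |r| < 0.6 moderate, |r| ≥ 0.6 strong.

r = 0.987 > 0 so the relationship is positive.
|r| = 0.987, which falls in the strong range.

strong positive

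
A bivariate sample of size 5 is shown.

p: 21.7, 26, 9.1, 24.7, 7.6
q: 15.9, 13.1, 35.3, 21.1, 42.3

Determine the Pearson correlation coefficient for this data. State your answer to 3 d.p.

-0.954

n = 5, Σp = 89.1, Σq = 127.7, Σp² = 1897.55, Σq² = 3905.01, Σpq = 1849.51
nΣpq − ΣpΣq = 9247.55 − 11378.07 = -2130.52
nΣp² − (Σp)² = 9487.75 − 7938.81 = 1548.94; nΣq² − (Σq)² = 19525.05 − 16307.29 = 3217.76
r = -2130.52 / √(1548.94 × 3217.76) = -2130.52 / 2232.5136 ≈ -0.954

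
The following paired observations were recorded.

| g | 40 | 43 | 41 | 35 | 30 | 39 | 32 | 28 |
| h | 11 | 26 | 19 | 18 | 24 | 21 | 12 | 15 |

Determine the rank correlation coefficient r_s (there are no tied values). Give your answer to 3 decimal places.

0.286

Rank g: 6, 8, 7, 4, 2, 5, 3, 1
Rank h: 1, 8, 5, 4, 7, 6, 2, 3
d = rank(g) − rank(h): 5, 0, 2, 0, -5, -1, 1, -2; Σd² = 60
ρ = 1 − 6Σd² / [n(n²−1)] = 1 − 6×60 / (8×63) = 1 − 360/504 ≈ 0.286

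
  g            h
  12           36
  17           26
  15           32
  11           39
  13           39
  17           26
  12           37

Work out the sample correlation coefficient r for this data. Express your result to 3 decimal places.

n = 7, Σg = 97, Σh = 235, Σg² = 1381, Σh² = 8083, Σgh = 3176
nΣgh − ΣgΣh = 22232 − 22795 = -563
nΣg² − (Σg)² = 9667 − 9409 = 258; nΣh² − (Σh)² = 56581 − 55225 = 1356
r = -563 / √(258 × 1356) = -563 / 591.4795 ≈ -0.952

-0.952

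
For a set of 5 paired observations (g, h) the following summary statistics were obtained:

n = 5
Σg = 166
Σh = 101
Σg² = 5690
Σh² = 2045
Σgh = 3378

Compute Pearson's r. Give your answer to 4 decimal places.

r = (nΣgh − ΣgΣh) / √[(nΣg² − (Σg)²)(nΣh² − (Σh)²)]
Numerator: 5×3378 − 166×101 = 124
Denominator: √[(28450 − 27556)(10225 − 10201)] = √[894 × 24] = 146.4787
r = 124 / 146.4787 ≈ 0.8465

0.8465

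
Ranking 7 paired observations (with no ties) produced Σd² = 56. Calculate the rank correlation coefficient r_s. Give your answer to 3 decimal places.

0.000

ρ = 1 − 6Σd² / [n(n²−1)] = 1 − 6×56 / (7×48)
  = 1 − 336/336 = 1 − 1.0000 ≈ 0.000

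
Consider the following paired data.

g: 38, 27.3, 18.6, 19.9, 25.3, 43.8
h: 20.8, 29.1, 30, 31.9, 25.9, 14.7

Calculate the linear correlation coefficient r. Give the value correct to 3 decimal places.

-0.958

n = 6, Σg = 172.9, Σh = 152.4, Σg² = 5489.79, Σh² = 4083.96, Σgh = 4076.77
nΣgh − ΣgΣh = 24460.62 − 26349.96 = -1889.34
nΣg² − (Σg)² = 32938.74 − 29894.41 = 3044.33; nΣh² − (Σh)² = 24503.76 − 23225.76 = 1278
r = -1889.34 / √(3044.33 × 1278) = -1889.34 / 1972.4740 ≈ -0.958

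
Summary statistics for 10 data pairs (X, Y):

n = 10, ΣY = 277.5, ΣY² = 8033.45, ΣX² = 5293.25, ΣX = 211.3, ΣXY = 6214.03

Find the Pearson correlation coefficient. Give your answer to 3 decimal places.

0.667

r = (nΣXY − ΣXΣY) / √[(nΣX² − (ΣX)²)(nΣY² − (ΣY)²)]
Numerator: 10×6214.03 − 211.3×277.5 = 3504.55
Denominator: √[(52932.5 − 44647.69)(80334.5 − 77006.25)] = √[8284.81 × 3328.25] = 5251.0874
r = 3504.55 / 5251.0874 ≈ 0.667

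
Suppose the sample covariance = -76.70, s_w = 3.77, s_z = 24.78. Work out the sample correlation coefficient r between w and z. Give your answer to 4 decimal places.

r = Cov(w,z) / (s_w · s_z) = -76.70 / (3.77 × 24.78)
  = -76.70 / 93.4206 ≈ -0.8210

-0.8210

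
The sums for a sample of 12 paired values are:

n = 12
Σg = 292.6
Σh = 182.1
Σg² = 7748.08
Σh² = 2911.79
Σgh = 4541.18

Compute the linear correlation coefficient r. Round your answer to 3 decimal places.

0.335

r = (nΣgh − ΣgΣh) / √[(nΣg² − (Σg)²)(nΣh² − (Σh)²)]
Numerator: 12×4541.18 − 292.6×182.1 = 1211.7
Denominator: √[(92976.96 − 85614.76)(34941.48 − 33160.41)] = √[7362.2 × 1781.07] = 3621.1315
r = 1211.7 / 3621.1315 ≈ 0.335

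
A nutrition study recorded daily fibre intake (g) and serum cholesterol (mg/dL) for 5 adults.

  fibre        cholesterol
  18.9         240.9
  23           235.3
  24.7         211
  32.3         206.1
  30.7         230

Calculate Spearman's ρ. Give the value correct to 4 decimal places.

Rank fibre: 1, 2, 3, 5, 4
Rank cholesterol: 5, 4, 2, 1, 3
d = rank(fibre) − rank(cholesterol): -4, -2, 1, 4, 1; Σd² = 38
ρ = 1 − 6Σd² / [n(n²−1)] = 1 − 6×38 / (5×24) = 1 − 228/120 ≈ -0.9000

-0.9000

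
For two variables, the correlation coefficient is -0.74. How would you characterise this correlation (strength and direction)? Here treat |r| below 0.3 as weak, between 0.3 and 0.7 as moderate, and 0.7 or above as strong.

strong negative

r = -0.74 < 0 so the relationship is negative.
|r| = 0.74, which falls in the strong range.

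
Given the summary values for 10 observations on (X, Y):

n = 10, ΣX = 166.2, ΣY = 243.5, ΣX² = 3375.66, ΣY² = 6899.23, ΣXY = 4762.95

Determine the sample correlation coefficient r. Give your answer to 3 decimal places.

0.928

r = (nΣXY − ΣXΣY) / √[(nΣX² − (ΣX)²)(nΣY² − (ΣY)²)]
Numerator: 10×4762.95 − 166.2×243.5 = 7159.8
Denominator: √[(33756.6 − 27622.44)(68992.3 − 59292.25)] = √[6134.16 × 9700.05] = 7713.7318
r = 7159.8 / 7713.7318 ≈ 0.928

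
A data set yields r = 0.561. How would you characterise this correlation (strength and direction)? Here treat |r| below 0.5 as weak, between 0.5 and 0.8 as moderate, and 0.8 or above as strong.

r = 0.561 > 0 so the relationship is positive.
|r| = 0.561, which falls in the moderate range.

moderate positive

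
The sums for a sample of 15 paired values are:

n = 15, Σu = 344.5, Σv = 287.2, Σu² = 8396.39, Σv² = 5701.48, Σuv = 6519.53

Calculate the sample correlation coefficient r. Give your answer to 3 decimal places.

-0.244

r = (nΣuv − ΣuΣv) / √[(nΣu² − (Σu)²)(nΣv² − (Σv)²)]
Numerator: 15×6519.53 − 344.5×287.2 = -1147.45
Denominator: √[(125945.85 − 118680.25)(85522.2 − 82483.84)] = √[7265.6 × 3038.36] = 4698.4581
r = -1147.45 / 4698.4581 ≈ -0.244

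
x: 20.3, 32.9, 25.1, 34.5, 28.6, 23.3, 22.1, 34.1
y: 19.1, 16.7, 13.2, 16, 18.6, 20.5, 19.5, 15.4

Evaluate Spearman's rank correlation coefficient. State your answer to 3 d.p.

-0.643

Rank x: 1, 6, 4, 8, 5, 3, 2, 7
Rank y: 6, 4, 1, 3, 5, 8, 7, 2
d = rank(x) − rank(y): -5, 2, 3, 5, 0, -5, -5, 5; Σd² = 138
ρ = 1 − 6Σd² / [n(n²−1)] = 1 − 6×138 / (8×63) = 1 − 828/504 ≈ -0.643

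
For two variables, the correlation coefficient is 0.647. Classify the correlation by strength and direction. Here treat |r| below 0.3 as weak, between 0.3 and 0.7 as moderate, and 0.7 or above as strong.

r = 0.647 > 0 so the relationship is positive.
|r| = 0.647, which falls in the moderate range.

moderate positive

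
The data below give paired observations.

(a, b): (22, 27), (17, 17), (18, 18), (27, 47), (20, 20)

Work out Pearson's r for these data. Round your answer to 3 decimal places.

0.975

n = 5, Σa = 104, Σb = 129, Σa² = 2226, Σb² = 3951, Σab = 2876
nΣab − ΣaΣb = 14380 − 13416 = 964
nΣa² − (Σa)² = 11130 − 10816 = 314; nΣb² − (Σb)² = 19755 − 16641 = 3114
r = 964 / √(314 × 3114) = 964 / 988.8357 ≈ 0.975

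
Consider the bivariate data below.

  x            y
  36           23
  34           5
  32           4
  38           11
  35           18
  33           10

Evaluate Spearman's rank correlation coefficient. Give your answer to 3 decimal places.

0.771

Rank x: 5, 3, 1, 6, 4, 2
Rank y: 6, 2, 1, 4, 5, 3
d = rank(x) − rank(y): -1, 1, 0, 2, -1, -1; Σd² = 8
ρ = 1 − 6Σd² / [n(n²−1)] = 1 − 6×8 / (6×35) = 1 − 48/210 ≈ 0.771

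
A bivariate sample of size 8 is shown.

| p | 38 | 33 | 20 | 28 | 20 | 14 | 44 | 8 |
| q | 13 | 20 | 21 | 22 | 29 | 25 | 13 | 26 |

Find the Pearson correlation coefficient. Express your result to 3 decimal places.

n = 8, Σp = 205, Σq = 169, Σp² = 6313, Σq² = 3805, Σpq = 3900
nΣpq − ΣpΣq = 31200 − 34645 = -3445
nΣp² − (Σp)² = 50504 − 42025 = 8479; nΣq² − (Σq)² = 30440 − 28561 = 1879
r = -3445 / √(8479 × 1879) = -3445 / 3991.4961 ≈ -0.863

-0.863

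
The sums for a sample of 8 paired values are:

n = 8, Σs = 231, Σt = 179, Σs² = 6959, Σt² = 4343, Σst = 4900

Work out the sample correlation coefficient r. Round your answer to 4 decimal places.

-0.8598

r = (nΣst − ΣsΣt) / √[(nΣs² − (Σs)²)(nΣt² − (Σt)²)]
Numerator: 8×4900 − 231×179 = -2149
Denominator: √[(55672 − 53361)(34744 − 32041)] = √[2311 × 2703] = 2499.3265
r = -2149 / 2499.3265 ≈ -0.8598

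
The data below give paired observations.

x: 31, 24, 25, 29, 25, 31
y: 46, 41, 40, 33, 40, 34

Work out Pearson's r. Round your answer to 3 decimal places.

-0.181

n = 6, Σx = 165, Σy = 234, Σx² = 4589, Σy² = 9242, Σxy = 6421
nΣxy − ΣxΣy = 38526 − 38610 = -84
nΣx² − (Σx)² = 27534 − 27225 = 309; nΣy² − (Σy)² = 55452 − 54756 = 696
r = -84 / √(309 × 696) = -84 / 463.7499 ≈ -0.181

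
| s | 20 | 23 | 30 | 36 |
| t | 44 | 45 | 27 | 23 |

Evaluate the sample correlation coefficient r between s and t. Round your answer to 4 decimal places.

-0.9571

n = 4, Σs = 109, Σt = 139, Σs² = 3125, Σt² = 5219, Σst = 3553
nΣst − ΣsΣt = 14212 − 15151 = -939
nΣs² − (Σs)² = 12500 − 11881 = 619; nΣt² − (Σt)² = 20876 − 19321 = 1555
r = -939 / √(619 × 1555) = -939 / 981.0938 ≈ -0.9571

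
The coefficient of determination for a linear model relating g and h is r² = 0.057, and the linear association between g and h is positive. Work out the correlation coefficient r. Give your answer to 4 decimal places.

0.2387

|r| = √0.057 = 0.2387
The association is positive, so r = 0.2387.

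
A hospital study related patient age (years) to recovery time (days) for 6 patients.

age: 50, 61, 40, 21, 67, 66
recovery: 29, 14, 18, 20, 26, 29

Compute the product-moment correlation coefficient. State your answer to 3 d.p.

n = 6, Σx = 305, Σy = 136, Σx² = 17107, Σy² = 3278, Σxy = 7100
nΣxy − ΣxΣy = 42600 − 41480 = 1120
nΣx² − (Σx)² = 102642 − 93025 = 9617; nΣy² − (Σy)² = 19668 − 18496 = 1172
r = 1120 / √(9617 × 1172) = 1120 / 3357.2495 ≈ 0.334

0.334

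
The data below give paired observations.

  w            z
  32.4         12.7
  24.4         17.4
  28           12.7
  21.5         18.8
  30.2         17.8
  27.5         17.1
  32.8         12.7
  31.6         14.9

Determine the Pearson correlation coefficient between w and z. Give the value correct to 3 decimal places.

n = 8, Σw = 228.4, Σz = 124.1, Σw² = 6634.06, Σz² = 1971.33, Σwz = 3491.05
nΣwz − ΣwΣz = 27928.4 − 28344.44 = -416.04
nΣw² − (Σw)² = 53072.48 − 52166.56 = 905.92; nΣz² − (Σz)² = 15770.64 − 15400.81 = 369.83
r = -416.04 / √(905.92 × 369.83) = -416.04 / 578.8233 ≈ -0.719

-0.719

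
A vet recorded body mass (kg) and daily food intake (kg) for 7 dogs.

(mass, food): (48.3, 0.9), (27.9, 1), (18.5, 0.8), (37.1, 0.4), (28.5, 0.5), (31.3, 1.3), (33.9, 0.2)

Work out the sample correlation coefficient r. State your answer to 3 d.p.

-0.074

n = 7, Σx = 225.5, Σy = 5.1, Σx² = 7771.11, Σy² = 4.59, Σxy = 162.73
nΣxy − ΣxΣy = 1139.11 − 1150.05 = -10.94
nΣx² − (Σx)² = 54397.77 − 50850.25 = 3547.52; nΣy² − (Σy)² = 32.13 − 26.01 = 6.12
r = -10.94 / √(3547.52 × 6.12) = -10.94 / 147.3459 ≈ -0.074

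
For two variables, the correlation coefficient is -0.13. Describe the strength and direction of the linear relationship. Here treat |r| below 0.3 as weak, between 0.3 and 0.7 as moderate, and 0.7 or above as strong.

weak negative

r = -0.13 < 0 so the relationship is negative.
|r| = 0.13, which falls in the weak range.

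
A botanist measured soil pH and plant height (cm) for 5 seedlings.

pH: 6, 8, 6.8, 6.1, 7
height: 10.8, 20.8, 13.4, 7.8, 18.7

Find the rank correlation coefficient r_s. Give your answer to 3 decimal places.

Rank pH: 1, 5, 3, 2, 4
Rank height: 2, 5, 3, 1, 4
d = rank(pH) − rank(height): -1, 0, 0, 1, 0; Σd² = 2
ρ = 1 − 6Σd² / [n(n²−1)] = 1 − 6×2 / (5×24) = 1 − 12/120 ≈ 0.900

0.900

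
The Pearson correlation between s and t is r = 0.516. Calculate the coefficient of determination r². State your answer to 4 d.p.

r² = (0.516)² = 0.2663

0.2663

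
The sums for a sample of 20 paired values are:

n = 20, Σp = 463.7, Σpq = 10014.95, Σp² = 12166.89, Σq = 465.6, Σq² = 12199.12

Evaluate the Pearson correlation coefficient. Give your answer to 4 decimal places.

-0.5621

r = (nΣpq − ΣpΣq) / √[(nΣp² − (Σp)²)(nΣq² − (Σq)²)]
Numerator: 20×10014.95 − 463.7×465.6 = -15599.72
Denominator: √[(243337.8 − 215017.69)(243982.4 − 216783.36)] = √[28320.11 × 27199.04] = 27753.9151
r = -15599.72 / 27753.9151 ≈ -0.5621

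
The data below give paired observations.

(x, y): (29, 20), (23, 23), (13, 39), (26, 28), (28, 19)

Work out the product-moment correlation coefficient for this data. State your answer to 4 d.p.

n = 5, Σx = 119, Σy = 129, Σx² = 2999, Σy² = 3595, Σxy = 2876
nΣxy − ΣxΣy = 14380 − 15351 = -971
nΣx² − (Σx)² = 14995 − 14161 = 834; nΣy² − (Σy)² = 17975 − 16641 = 1334
r = -971 / √(834 × 1334) = -971 / 1054.7777 ≈ -0.9206

-0.9206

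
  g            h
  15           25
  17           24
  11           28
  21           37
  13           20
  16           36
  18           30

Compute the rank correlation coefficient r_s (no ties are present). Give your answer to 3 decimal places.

Rank g: 3, 5, 1, 7, 2, 4, 6
Rank h: 3, 2, 4, 7, 1, 6, 5
d = rank(g) − rank(h): 0, 3, -3, 0, 1, -2, 1; Σd² = 24
ρ = 1 − 6Σd² / [n(n²−1)] = 1 − 6×24 / (7×48) = 1 − 144/336 ≈ 0.571

0.571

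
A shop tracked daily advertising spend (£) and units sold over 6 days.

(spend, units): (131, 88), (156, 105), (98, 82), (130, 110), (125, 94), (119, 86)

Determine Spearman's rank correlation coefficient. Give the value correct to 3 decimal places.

0.714

Rank spend: 5, 6, 1, 4, 3, 2
Rank units: 3, 5, 1, 6, 4, 2
d = rank(spend) − rank(units): 2, 1, 0, -2, -1, 0; Σd² = 10
ρ = 1 − 6Σd² / [n(n²−1)] = 1 − 6×10 / (6×35) = 1 − 60/210 ≈ 0.714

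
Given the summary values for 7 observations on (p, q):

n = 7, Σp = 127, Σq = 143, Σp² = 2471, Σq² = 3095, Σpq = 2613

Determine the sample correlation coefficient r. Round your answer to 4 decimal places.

r = (nΣpq − ΣpΣq) / √[(nΣp² − (Σp)²)(nΣq² − (Σq)²)]
Numerator: 7×2613 − 127×143 = 130
Denominator: √[(17297 − 16129)(21665 − 20449)] = √[1168 × 1216] = 1191.7584
r = 130 / 1191.7584 ≈ 0.1091

0.1091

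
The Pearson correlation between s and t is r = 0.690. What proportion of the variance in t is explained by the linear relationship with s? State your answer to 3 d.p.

r² = (0.690)² = 0.476

0.476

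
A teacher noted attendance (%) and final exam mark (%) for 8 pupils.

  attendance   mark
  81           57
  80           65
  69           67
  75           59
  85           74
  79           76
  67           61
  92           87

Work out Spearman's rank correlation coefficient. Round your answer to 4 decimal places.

0.4048

Rank attendance: 6, 5, 2, 3, 7, 4, 1, 8
Rank mark: 1, 4, 5, 2, 6, 7, 3, 8
d = rank(attendance) − rank(mark): 5, 1, -3, 1, 1, -3, -2, 0; Σd² = 50
ρ = 1 − 6Σd² / [n(n²−1)] = 1 − 6×50 / (8×63) = 1 − 300/504 ≈ 0.4048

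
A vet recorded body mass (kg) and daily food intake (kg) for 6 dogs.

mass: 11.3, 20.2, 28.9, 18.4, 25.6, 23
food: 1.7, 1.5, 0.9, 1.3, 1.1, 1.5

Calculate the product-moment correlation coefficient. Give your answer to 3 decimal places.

n = 6, Σx = 127.4, Σy = 8, Σx² = 2893.86, Σy² = 11.1, Σxy = 162.1
nΣxy − ΣxΣy = 972.6 − 1019.2 = -46.6
nΣx² − (Σx)² = 17363.16 − 16230.76 = 1132.4; nΣy² − (Σy)² = 66.6 − 64 = 2.6
r = -46.6 / √(1132.4 × 2.6) = -46.6 / 54.2609 ≈ -0.859

-0.859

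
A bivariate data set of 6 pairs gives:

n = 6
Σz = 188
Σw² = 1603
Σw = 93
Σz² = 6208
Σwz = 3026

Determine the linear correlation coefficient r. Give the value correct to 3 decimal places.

r = (nΣwz − ΣwΣz) / √[(nΣw² − (Σw)²)(nΣz² − (Σz)²)]
Numerator: 6×3026 − 93×188 = 672
Denominator: √[(9618 − 8649)(37248 − 35344)] = √[969 × 1904] = 1358.2989
r = 672 / 1358.2989 ≈ 0.495

0.495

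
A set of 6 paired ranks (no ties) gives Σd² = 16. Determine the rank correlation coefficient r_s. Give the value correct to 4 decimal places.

0.5429

ρ = 1 − 6Σd² / [n(n²−1)] = 1 − 6×16 / (6×35)
  = 1 − 96/210 = 1 − 0.45714 ≈ 0.5429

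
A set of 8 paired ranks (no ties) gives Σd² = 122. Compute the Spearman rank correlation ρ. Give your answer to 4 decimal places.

-0.4524

ρ = 1 − 6Σd² / [n(n²−1)] = 1 − 6×122 / (8×63)
  = 1 − 732/504 = 1 − 1.45238 ≈ -0.4524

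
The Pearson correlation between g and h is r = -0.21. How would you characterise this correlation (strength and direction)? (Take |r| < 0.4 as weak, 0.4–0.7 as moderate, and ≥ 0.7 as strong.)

weak negative

r = -0.21 < 0 so the relationship is negative.
|r| = 0.21, which falls in the weak range.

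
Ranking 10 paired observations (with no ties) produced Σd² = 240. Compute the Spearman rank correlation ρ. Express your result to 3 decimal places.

-0.455

ρ = 1 − 6Σd² / [n(n²−1)] = 1 − 6×240 / (10×99)
  = 1 − 1440/990 = 1 − 1.4545 ≈ -0.455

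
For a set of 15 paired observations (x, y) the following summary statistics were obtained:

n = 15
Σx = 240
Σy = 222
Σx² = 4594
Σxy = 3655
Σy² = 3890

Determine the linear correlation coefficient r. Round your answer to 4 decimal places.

0.1526

r = (nΣxy − ΣxΣy) / √[(nΣx² − (Σx)²)(nΣy² − (Σy)²)]
Numerator: 15×3655 − 240×222 = 1545
Denominator: √[(68910 − 57600)(58350 − 49284)] = √[11310 × 9066] = 10126.0288
r = 1545 / 10126.0288 ≈ 0.1526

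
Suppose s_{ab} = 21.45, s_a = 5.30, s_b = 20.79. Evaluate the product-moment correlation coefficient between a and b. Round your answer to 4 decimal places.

0.1947

r = Cov(a,b) / (s_a · s_b) = 21.45 / (5.30 × 20.79)
  = 21.45 / 110.1870 ≈ 0.1947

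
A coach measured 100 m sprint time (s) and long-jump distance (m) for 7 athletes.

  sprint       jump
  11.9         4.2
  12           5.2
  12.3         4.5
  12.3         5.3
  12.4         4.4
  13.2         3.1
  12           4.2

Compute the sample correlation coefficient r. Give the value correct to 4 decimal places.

-0.6563

n = 7, Σx = 86.1, Σy = 30.9, Σx² = 1060.19, Σy² = 139.63, Σxy = 378.8
nΣxy − ΣxΣy = 2651.6 − 2660.49 = -8.89
nΣx² − (Σx)² = 7421.33 − 7413.21 = 8.12; nΣy² − (Σy)² = 977.41 − 954.81 = 22.6
r = -8.89 / √(8.12 × 22.6) = -8.89 / 13.5467 ≈ -0.6563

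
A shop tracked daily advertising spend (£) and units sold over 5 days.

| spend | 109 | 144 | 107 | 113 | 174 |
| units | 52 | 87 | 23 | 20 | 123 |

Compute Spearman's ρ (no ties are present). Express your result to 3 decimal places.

0.700

Rank spend: 2, 4, 1, 3, 5
Rank units: 3, 4, 2, 1, 5
d = rank(spend) − rank(units): -1, 0, -1, 2, 0; Σd² = 6
ρ = 1 − 6Σd² / [n(n²−1)] = 1 − 6×6 / (5×24) = 1 − 36/120 ≈ 0.700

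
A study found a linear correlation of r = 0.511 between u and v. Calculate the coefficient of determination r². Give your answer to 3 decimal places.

r² = (0.511)² = 0.261

0.261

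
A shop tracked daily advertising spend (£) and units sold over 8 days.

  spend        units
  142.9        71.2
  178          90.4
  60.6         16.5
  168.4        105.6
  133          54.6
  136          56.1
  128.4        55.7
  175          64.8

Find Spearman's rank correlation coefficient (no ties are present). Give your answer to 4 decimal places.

0.8571

Rank spend: 5, 8, 1, 6, 3, 4, 2, 7
Rank units: 6, 7, 1, 8, 2, 4, 3, 5
d = rank(spend) − rank(units): -1, 1, 0, -2, 1, 0, -1, 2; Σd² = 12
ρ = 1 − 6Σd² / [n(n²−1)] = 1 − 6×12 / (8×63) = 1 − 72/504 ≈ 0.8571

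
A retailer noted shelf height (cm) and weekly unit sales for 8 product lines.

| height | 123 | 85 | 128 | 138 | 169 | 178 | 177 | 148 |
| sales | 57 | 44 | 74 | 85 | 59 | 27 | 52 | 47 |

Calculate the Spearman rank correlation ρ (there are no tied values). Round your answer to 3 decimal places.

-0.238

Rank height: 2, 1, 3, 4, 6, 8, 7, 5
Rank sales: 5, 2, 7, 8, 6, 1, 4, 3
d = rank(height) − rank(sales): -3, -1, -4, -4, 0, 7, 3, 2; Σd² = 104
ρ = 1 − 6Σd² / [n(n²−1)] = 1 − 6×104 / (8×63) = 1 − 624/504 ≈ -0.238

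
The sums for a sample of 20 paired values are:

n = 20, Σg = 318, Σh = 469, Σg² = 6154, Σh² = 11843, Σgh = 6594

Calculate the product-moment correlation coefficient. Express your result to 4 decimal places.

-0.8962

r = (nΣgh − ΣgΣh) / √[(nΣg² − (Σg)²)(nΣh² − (Σh)²)]
Numerator: 20×6594 − 318×469 = -17262
Denominator: √[(123080 − 101124)(236860 − 219961)] = √[21956 × 16899] = 19262.2544
r = -17262 / 19262.2544 ≈ -0.8962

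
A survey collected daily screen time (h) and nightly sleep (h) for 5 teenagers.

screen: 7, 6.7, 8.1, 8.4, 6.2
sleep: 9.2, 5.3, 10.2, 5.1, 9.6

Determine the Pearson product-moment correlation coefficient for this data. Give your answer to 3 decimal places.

n = 5, Σx = 36.4, Σy = 39.4, Σx² = 268.5, Σy² = 334.94, Σxy = 284.89
nΣxy − ΣxΣy = 1424.45 − 1434.16 = -9.71
nΣx² − (Σx)² = 1342.5 − 1324.96 = 17.54; nΣy² − (Σy)² = 1674.7 − 1552.36 = 122.34
r = -9.71 / √(17.54 × 122.34) = -9.71 / 46.3233 ≈ -0.210

-0.210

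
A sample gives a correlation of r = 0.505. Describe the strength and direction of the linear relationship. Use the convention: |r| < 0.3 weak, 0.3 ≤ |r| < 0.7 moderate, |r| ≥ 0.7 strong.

moderate positive

r = 0.505 > 0 so the relationship is positive.
|r| = 0.505, which falls in the moderate range.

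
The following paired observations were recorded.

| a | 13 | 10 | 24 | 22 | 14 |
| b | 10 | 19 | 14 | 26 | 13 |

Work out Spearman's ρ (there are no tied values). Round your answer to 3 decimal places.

0.200

Rank a: 2, 1, 5, 4, 3
Rank b: 1, 4, 3, 5, 2
d = rank(a) − rank(b): 1, -3, 2, -1, 1; Σd² = 16
ρ = 1 − 6Σd² / [n(n²−1)] = 1 − 6×16 / (5×24) = 1 − 96/120 ≈ 0.200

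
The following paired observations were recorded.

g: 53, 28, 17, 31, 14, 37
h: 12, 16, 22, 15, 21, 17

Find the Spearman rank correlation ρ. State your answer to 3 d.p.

Rank g: 6, 3, 2, 4, 1, 5
Rank h: 1, 3, 6, 2, 5, 4
d = rank(g) − rank(h): 5, 0, -4, 2, -4, 1; Σd² = 62
ρ = 1 − 6Σd² / [n(n²−1)] = 1 − 6×62 / (6×35) = 1 − 372/210 ≈ -0.771

-0.771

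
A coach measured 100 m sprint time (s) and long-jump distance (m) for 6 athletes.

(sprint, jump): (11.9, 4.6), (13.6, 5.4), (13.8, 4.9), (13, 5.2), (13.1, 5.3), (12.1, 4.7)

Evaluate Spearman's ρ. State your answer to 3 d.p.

0.657

Rank sprint: 1, 5, 6, 3, 4, 2
Rank jump: 1, 6, 3, 4, 5, 2
d = rank(sprint) − rank(jump): 0, -1, 3, -1, -1, 0; Σd² = 12
ρ = 1 − 6Σd² / [n(n²−1)] = 1 − 6×12 / (6×35) = 1 − 72/210 ≈ 0.657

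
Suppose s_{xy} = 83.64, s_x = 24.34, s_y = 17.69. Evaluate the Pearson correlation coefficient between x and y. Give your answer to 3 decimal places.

r = Cov(x,y) / (s_x · s_y) = 83.64 / (24.34 × 17.69)
  = 83.64 / 430.5746 ≈ 0.194

0.194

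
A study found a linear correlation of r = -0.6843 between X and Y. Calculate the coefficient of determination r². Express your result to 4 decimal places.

0.4683

r² = (-0.6843)² = 0.4683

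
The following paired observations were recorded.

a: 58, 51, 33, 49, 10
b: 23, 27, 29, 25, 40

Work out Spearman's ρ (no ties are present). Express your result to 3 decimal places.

Rank a: 5, 4, 2, 3, 1
Rank b: 1, 3, 4, 2, 5
d = rank(a) − rank(b): 4, 1, -2, 1, -4; Σd² = 38
ρ = 1 − 6Σd² / [n(n²−1)] = 1 − 6×38 / (5×24) = 1 − 228/120 ≈ -0.900

-0.900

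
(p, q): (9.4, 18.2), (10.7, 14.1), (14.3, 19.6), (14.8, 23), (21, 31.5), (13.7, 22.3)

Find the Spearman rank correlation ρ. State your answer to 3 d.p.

0.886

Rank p: 1, 2, 4, 5, 6, 3
Rank q: 2, 1, 3, 5, 6, 4
d = rank(p) − rank(q): -1, 1, 1, 0, 0, -1; Σd² = 4
ρ = 1 − 6Σd² / [n(n²−1)] = 1 − 6×4 / (6×35) = 1 − 24/210 ≈ 0.886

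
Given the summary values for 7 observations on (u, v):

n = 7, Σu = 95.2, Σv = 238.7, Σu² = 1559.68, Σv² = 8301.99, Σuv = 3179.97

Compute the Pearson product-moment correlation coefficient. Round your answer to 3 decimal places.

-0.320

r = (nΣuv − ΣuΣv) / √[(nΣu² − (Σu)²)(nΣv² − (Σv)²)]
Numerator: 7×3179.97 − 95.2×238.7 = -464.45
Denominator: √[(10917.76 − 9063.04)(58113.93 − 56977.69)] = √[1854.72 × 1136.24] = 1451.6911
r = -464.45 / 1451.6911 ≈ -0.320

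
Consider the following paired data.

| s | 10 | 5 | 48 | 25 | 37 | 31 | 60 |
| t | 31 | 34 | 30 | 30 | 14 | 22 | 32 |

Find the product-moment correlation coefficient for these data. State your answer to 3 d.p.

-0.198

n = 7, Σs = 216, Σt = 193, Σs² = 8984, Σt² = 5621, Σst = 5790
nΣst − ΣsΣt = 40530 − 41688 = -1158
nΣs² − (Σs)² = 62888 − 46656 = 16232; nΣt² − (Σt)² = 39347 − 37249 = 2098
r = -1158 / √(16232 × 2098) = -1158 / 5835.6436 ≈ -0.198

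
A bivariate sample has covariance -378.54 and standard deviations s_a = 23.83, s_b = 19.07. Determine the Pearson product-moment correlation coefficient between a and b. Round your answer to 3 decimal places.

-0.833

r = Cov(a,b) / (s_a · s_b) = -378.54 / (23.83 × 19.07)
  = -378.54 / 454.4381 ≈ -0.833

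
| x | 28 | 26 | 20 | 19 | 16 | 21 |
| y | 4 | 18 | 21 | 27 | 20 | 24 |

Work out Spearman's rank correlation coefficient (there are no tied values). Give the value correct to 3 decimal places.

Rank x: 6, 5, 3, 2, 1, 4
Rank y: 1, 2, 4, 6, 3, 5
d = rank(x) − rank(y): 5, 3, -1, -4, -2, -1; Σd² = 56
ρ = 1 − 6Σd² / [n(n²−1)] = 1 − 6×56 / (6×35) = 1 − 336/210 ≈ -0.600

-0.600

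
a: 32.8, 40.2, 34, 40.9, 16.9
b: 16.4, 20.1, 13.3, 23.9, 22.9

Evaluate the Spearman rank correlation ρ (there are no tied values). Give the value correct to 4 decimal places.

Rank a: 2, 4, 3, 5, 1
Rank b: 2, 3, 1, 5, 4
d = rank(a) − rank(b): 0, 1, 2, 0, -3; Σd² = 14
ρ = 1 − 6Σd² / [n(n²−1)] = 1 − 6×14 / (5×24) = 1 − 84/120 ≈ 0.3000

0.3000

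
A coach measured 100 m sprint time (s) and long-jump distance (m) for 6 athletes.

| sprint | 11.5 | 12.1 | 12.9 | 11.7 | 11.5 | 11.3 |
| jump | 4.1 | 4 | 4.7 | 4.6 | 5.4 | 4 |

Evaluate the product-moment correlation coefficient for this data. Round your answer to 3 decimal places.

0.103

n = 6, Σx = 71, Σy = 26.8, Σx² = 841.9, Σy² = 121.22, Σxy = 317.3
nΣxy − ΣxΣy = 1903.8 − 1902.8 = 1
nΣx² − (Σx)² = 5051.4 − 5041 = 10.4; nΣy² − (Σy)² = 727.32 − 718.24 = 9.08
r = 1 / √(10.4 × 9.08) = 1 / 9.7176 ≈ 0.103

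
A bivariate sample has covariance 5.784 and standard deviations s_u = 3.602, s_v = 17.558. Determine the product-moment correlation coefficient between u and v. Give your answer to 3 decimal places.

0.091

r = Cov(u,v) / (s_u · s_v) = 5.784 / (3.602 × 17.558)
  = 5.784 / 63.2439 ≈ 0.091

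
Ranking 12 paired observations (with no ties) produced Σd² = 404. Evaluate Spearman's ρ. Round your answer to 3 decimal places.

-0.413

ρ = 1 − 6Σd² / [n(n²−1)] = 1 − 6×404 / (12×143)
  = 1 − 2424/1716 = 1 − 1.4126 ≈ -0.413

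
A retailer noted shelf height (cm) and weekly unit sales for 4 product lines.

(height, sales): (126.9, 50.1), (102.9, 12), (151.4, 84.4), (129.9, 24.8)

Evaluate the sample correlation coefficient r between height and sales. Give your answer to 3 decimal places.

n = 4, Σx = 511.1, Σy = 171.3, Σx² = 66487.99, Σy² = 10392.41, Σxy = 23592.17
nΣxy − ΣxΣy = 94368.68 − 87551.43 = 6817.25
nΣx² − (Σx)² = 265951.96 − 261223.21 = 4728.75; nΣy² − (Σy)² = 41569.64 − 29343.69 = 12225.95
r = 6817.25 / √(4728.75 × 12225.95) = 6817.25 / 7603.5164 ≈ 0.897

0.897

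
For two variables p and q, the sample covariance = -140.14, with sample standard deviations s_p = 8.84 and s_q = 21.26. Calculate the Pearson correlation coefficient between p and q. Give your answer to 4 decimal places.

-0.7457

r = Cov(p,q) / (s_p · s_q) = -140.14 / (8.84 × 21.26)
  = -140.14 / 187.9384 ≈ -0.7457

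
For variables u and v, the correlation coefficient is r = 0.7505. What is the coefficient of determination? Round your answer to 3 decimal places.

r² = (0.7505)² = 0.563

0.563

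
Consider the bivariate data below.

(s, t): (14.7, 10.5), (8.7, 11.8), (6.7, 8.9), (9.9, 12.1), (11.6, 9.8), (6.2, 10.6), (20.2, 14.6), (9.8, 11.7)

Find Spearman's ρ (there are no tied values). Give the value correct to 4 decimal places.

0.3333

Rank s: 7, 3, 2, 5, 6, 1, 8, 4
Rank t: 3, 6, 1, 7, 2, 4, 8, 5
d = rank(s) − rank(t): 4, -3, 1, -2, 4, -3, 0, -1; Σd² = 56
ρ = 1 − 6Σd² / [n(n²−1)] = 1 − 6×56 / (8×63) = 1 − 336/504 ≈ 0.3333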